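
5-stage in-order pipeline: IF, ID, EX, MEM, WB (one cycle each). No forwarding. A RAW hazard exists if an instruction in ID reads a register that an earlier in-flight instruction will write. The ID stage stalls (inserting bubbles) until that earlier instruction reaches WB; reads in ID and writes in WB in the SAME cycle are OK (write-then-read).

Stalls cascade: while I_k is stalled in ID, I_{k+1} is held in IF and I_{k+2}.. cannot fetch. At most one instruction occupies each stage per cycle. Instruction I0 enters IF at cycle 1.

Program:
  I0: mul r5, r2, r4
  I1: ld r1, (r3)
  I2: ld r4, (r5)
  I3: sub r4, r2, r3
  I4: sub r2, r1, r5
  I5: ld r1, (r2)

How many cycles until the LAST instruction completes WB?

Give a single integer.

Answer: 13

Derivation:
I0 mul r5 <- r2,r4: IF@1 ID@2 stall=0 (-) EX@3 MEM@4 WB@5
I1 ld r1 <- r3: IF@2 ID@3 stall=0 (-) EX@4 MEM@5 WB@6
I2 ld r4 <- r5: IF@3 ID@4 stall=1 (RAW on I0.r5 (WB@5)) EX@6 MEM@7 WB@8
I3 sub r4 <- r2,r3: IF@4 ID@6 stall=0 (-) EX@7 MEM@8 WB@9
I4 sub r2 <- r1,r5: IF@6 ID@7 stall=0 (-) EX@8 MEM@9 WB@10
I5 ld r1 <- r2: IF@7 ID@8 stall=2 (RAW on I4.r2 (WB@10)) EX@11 MEM@12 WB@13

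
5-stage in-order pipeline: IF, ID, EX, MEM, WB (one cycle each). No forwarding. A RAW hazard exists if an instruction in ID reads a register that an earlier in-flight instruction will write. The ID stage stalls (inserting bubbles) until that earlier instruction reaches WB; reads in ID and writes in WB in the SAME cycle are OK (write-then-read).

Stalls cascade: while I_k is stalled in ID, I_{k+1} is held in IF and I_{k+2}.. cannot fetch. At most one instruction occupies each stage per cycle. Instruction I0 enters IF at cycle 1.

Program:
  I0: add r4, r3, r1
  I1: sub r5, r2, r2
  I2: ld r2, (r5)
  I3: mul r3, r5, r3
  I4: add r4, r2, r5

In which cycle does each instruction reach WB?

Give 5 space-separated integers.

Answer: 5 6 9 10 12

Derivation:
I0 add r4 <- r3,r1: IF@1 ID@2 stall=0 (-) EX@3 MEM@4 WB@5
I1 sub r5 <- r2,r2: IF@2 ID@3 stall=0 (-) EX@4 MEM@5 WB@6
I2 ld r2 <- r5: IF@3 ID@4 stall=2 (RAW on I1.r5 (WB@6)) EX@7 MEM@8 WB@9
I3 mul r3 <- r5,r3: IF@4 ID@7 stall=0 (-) EX@8 MEM@9 WB@10
I4 add r4 <- r2,r5: IF@7 ID@8 stall=1 (RAW on I2.r2 (WB@9)) EX@10 MEM@11 WB@12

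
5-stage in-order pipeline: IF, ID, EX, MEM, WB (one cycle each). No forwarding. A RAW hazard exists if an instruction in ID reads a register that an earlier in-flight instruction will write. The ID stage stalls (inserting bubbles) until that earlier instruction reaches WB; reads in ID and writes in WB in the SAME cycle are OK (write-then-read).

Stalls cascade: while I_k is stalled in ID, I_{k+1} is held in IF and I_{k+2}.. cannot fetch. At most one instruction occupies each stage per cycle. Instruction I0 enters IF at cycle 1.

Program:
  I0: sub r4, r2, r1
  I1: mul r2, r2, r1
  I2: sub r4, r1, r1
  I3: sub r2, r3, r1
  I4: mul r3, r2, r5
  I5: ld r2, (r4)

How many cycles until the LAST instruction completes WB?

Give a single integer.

Answer: 12

Derivation:
I0 sub r4 <- r2,r1: IF@1 ID@2 stall=0 (-) EX@3 MEM@4 WB@5
I1 mul r2 <- r2,r1: IF@2 ID@3 stall=0 (-) EX@4 MEM@5 WB@6
I2 sub r4 <- r1,r1: IF@3 ID@4 stall=0 (-) EX@5 MEM@6 WB@7
I3 sub r2 <- r3,r1: IF@4 ID@5 stall=0 (-) EX@6 MEM@7 WB@8
I4 mul r3 <- r2,r5: IF@5 ID@6 stall=2 (RAW on I3.r2 (WB@8)) EX@9 MEM@10 WB@11
I5 ld r2 <- r4: IF@6 ID@9 stall=0 (-) EX@10 MEM@11 WB@12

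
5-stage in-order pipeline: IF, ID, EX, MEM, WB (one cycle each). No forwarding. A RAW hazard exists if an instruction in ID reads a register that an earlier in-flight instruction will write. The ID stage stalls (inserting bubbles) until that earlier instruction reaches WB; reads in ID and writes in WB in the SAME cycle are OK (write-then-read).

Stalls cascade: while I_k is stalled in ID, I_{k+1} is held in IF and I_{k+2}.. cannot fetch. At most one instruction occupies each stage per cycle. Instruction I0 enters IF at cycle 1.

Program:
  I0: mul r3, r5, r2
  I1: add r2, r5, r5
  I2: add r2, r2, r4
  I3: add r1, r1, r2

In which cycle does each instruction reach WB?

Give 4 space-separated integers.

I0 mul r3 <- r5,r2: IF@1 ID@2 stall=0 (-) EX@3 MEM@4 WB@5
I1 add r2 <- r5,r5: IF@2 ID@3 stall=0 (-) EX@4 MEM@5 WB@6
I2 add r2 <- r2,r4: IF@3 ID@4 stall=2 (RAW on I1.r2 (WB@6)) EX@7 MEM@8 WB@9
I3 add r1 <- r1,r2: IF@4 ID@7 stall=2 (RAW on I2.r2 (WB@9)) EX@10 MEM@11 WB@12

Answer: 5 6 9 12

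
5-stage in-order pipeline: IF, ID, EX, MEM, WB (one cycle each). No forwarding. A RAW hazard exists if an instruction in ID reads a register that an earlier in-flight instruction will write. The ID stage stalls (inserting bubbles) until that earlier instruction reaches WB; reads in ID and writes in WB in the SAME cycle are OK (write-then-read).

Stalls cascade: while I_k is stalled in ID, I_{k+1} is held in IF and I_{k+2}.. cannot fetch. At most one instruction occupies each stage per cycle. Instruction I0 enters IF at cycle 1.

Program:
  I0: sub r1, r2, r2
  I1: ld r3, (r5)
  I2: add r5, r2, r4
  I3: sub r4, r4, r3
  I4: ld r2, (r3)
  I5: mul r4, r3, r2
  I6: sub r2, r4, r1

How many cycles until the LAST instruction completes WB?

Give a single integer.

I0 sub r1 <- r2,r2: IF@1 ID@2 stall=0 (-) EX@3 MEM@4 WB@5
I1 ld r3 <- r5: IF@2 ID@3 stall=0 (-) EX@4 MEM@5 WB@6
I2 add r5 <- r2,r4: IF@3 ID@4 stall=0 (-) EX@5 MEM@6 WB@7
I3 sub r4 <- r4,r3: IF@4 ID@5 stall=1 (RAW on I1.r3 (WB@6)) EX@7 MEM@8 WB@9
I4 ld r2 <- r3: IF@5 ID@7 stall=0 (-) EX@8 MEM@9 WB@10
I5 mul r4 <- r3,r2: IF@7 ID@8 stall=2 (RAW on I4.r2 (WB@10)) EX@11 MEM@12 WB@13
I6 sub r2 <- r4,r1: IF@8 ID@11 stall=2 (RAW on I5.r4 (WB@13)) EX@14 MEM@15 WB@16

Answer: 16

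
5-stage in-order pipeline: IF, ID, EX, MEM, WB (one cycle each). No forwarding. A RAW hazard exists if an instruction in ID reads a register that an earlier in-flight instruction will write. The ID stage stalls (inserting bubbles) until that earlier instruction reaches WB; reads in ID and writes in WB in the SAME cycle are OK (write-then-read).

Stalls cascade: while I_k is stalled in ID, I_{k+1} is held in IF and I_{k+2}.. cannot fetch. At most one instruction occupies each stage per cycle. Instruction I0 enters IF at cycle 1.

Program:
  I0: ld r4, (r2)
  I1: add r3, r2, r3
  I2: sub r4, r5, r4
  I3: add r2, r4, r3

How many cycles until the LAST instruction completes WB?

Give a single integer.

Answer: 11

Derivation:
I0 ld r4 <- r2: IF@1 ID@2 stall=0 (-) EX@3 MEM@4 WB@5
I1 add r3 <- r2,r3: IF@2 ID@3 stall=0 (-) EX@4 MEM@5 WB@6
I2 sub r4 <- r5,r4: IF@3 ID@4 stall=1 (RAW on I0.r4 (WB@5)) EX@6 MEM@7 WB@8
I3 add r2 <- r4,r3: IF@4 ID@6 stall=2 (RAW on I2.r4 (WB@8)) EX@9 MEM@10 WB@11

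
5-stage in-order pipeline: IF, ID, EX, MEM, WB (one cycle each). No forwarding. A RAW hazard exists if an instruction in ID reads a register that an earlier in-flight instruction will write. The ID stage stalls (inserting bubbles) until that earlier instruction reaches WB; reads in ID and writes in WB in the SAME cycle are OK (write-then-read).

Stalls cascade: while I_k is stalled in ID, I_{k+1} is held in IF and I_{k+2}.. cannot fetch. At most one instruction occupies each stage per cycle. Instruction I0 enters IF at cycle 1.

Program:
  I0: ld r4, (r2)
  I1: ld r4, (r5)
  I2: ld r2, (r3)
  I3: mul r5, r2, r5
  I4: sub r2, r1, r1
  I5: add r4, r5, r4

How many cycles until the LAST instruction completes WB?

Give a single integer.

I0 ld r4 <- r2: IF@1 ID@2 stall=0 (-) EX@3 MEM@4 WB@5
I1 ld r4 <- r5: IF@2 ID@3 stall=0 (-) EX@4 MEM@5 WB@6
I2 ld r2 <- r3: IF@3 ID@4 stall=0 (-) EX@5 MEM@6 WB@7
I3 mul r5 <- r2,r5: IF@4 ID@5 stall=2 (RAW on I2.r2 (WB@7)) EX@8 MEM@9 WB@10
I4 sub r2 <- r1,r1: IF@5 ID@8 stall=0 (-) EX@9 MEM@10 WB@11
I5 add r4 <- r5,r4: IF@8 ID@9 stall=1 (RAW on I3.r5 (WB@10)) EX@11 MEM@12 WB@13

Answer: 13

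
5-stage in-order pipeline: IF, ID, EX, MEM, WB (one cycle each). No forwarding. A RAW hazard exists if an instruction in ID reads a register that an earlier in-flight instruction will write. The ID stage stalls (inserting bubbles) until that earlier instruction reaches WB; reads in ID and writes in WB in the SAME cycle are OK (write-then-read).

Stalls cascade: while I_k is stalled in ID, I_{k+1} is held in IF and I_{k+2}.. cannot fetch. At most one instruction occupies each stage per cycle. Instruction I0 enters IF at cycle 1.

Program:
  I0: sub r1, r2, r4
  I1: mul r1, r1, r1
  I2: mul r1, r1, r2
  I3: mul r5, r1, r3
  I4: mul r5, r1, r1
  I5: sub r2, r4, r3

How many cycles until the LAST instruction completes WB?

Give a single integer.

Answer: 16

Derivation:
I0 sub r1 <- r2,r4: IF@1 ID@2 stall=0 (-) EX@3 MEM@4 WB@5
I1 mul r1 <- r1,r1: IF@2 ID@3 stall=2 (RAW on I0.r1 (WB@5)) EX@6 MEM@7 WB@8
I2 mul r1 <- r1,r2: IF@3 ID@6 stall=2 (RAW on I1.r1 (WB@8)) EX@9 MEM@10 WB@11
I3 mul r5 <- r1,r3: IF@6 ID@9 stall=2 (RAW on I2.r1 (WB@11)) EX@12 MEM@13 WB@14
I4 mul r5 <- r1,r1: IF@9 ID@12 stall=0 (-) EX@13 MEM@14 WB@15
I5 sub r2 <- r4,r3: IF@12 ID@13 stall=0 (-) EX@14 MEM@15 WB@16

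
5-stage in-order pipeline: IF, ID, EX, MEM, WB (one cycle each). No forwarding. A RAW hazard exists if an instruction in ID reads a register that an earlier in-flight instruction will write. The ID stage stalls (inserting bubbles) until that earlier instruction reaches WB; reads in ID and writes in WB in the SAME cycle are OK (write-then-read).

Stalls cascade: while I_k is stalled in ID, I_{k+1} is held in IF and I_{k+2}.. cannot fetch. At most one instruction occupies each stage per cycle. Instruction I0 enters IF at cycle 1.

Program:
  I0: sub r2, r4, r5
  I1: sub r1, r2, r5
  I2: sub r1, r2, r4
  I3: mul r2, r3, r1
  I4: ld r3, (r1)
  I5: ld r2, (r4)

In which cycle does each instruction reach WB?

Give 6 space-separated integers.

I0 sub r2 <- r4,r5: IF@1 ID@2 stall=0 (-) EX@3 MEM@4 WB@5
I1 sub r1 <- r2,r5: IF@2 ID@3 stall=2 (RAW on I0.r2 (WB@5)) EX@6 MEM@7 WB@8
I2 sub r1 <- r2,r4: IF@3 ID@6 stall=0 (-) EX@7 MEM@8 WB@9
I3 mul r2 <- r3,r1: IF@6 ID@7 stall=2 (RAW on I2.r1 (WB@9)) EX@10 MEM@11 WB@12
I4 ld r3 <- r1: IF@7 ID@10 stall=0 (-) EX@11 MEM@12 WB@13
I5 ld r2 <- r4: IF@10 ID@11 stall=0 (-) EX@12 MEM@13 WB@14

Answer: 5 8 9 12 13 14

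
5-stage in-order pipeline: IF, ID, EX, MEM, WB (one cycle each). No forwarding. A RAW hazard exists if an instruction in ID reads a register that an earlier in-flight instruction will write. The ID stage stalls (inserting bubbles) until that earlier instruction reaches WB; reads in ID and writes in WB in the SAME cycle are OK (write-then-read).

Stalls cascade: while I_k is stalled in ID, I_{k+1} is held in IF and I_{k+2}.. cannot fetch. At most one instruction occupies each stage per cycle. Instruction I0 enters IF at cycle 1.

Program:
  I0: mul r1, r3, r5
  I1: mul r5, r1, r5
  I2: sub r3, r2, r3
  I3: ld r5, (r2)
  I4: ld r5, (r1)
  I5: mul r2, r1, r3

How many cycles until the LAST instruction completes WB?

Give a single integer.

I0 mul r1 <- r3,r5: IF@1 ID@2 stall=0 (-) EX@3 MEM@4 WB@5
I1 mul r5 <- r1,r5: IF@2 ID@3 stall=2 (RAW on I0.r1 (WB@5)) EX@6 MEM@7 WB@8
I2 sub r3 <- r2,r3: IF@3 ID@6 stall=0 (-) EX@7 MEM@8 WB@9
I3 ld r5 <- r2: IF@6 ID@7 stall=0 (-) EX@8 MEM@9 WB@10
I4 ld r5 <- r1: IF@7 ID@8 stall=0 (-) EX@9 MEM@10 WB@11
I5 mul r2 <- r1,r3: IF@8 ID@9 stall=0 (-) EX@10 MEM@11 WB@12

Answer: 12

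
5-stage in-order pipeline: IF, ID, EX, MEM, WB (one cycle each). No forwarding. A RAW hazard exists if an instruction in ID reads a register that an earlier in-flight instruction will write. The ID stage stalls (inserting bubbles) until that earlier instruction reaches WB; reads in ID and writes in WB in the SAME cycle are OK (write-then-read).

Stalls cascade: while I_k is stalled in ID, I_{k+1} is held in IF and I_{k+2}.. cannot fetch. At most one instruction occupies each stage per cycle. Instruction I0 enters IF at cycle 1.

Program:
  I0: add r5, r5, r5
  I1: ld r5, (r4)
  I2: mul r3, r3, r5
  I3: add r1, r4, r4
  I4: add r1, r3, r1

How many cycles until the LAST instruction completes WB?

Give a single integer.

I0 add r5 <- r5,r5: IF@1 ID@2 stall=0 (-) EX@3 MEM@4 WB@5
I1 ld r5 <- r4: IF@2 ID@3 stall=0 (-) EX@4 MEM@5 WB@6
I2 mul r3 <- r3,r5: IF@3 ID@4 stall=2 (RAW on I1.r5 (WB@6)) EX@7 MEM@8 WB@9
I3 add r1 <- r4,r4: IF@4 ID@7 stall=0 (-) EX@8 MEM@9 WB@10
I4 add r1 <- r3,r1: IF@7 ID@8 stall=2 (RAW on I3.r1 (WB@10)) EX@11 MEM@12 WB@13

Answer: 13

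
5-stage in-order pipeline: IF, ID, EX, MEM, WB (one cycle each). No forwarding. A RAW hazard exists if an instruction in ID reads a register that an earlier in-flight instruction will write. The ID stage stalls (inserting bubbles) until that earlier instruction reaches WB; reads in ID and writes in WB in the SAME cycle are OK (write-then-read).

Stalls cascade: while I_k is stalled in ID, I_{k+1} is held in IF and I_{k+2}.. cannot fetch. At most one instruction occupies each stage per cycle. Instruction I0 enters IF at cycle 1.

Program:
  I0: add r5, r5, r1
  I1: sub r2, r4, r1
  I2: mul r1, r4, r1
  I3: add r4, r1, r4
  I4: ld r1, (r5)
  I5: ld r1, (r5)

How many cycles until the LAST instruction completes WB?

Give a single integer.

Answer: 12

Derivation:
I0 add r5 <- r5,r1: IF@1 ID@2 stall=0 (-) EX@3 MEM@4 WB@5
I1 sub r2 <- r4,r1: IF@2 ID@3 stall=0 (-) EX@4 MEM@5 WB@6
I2 mul r1 <- r4,r1: IF@3 ID@4 stall=0 (-) EX@5 MEM@6 WB@7
I3 add r4 <- r1,r4: IF@4 ID@5 stall=2 (RAW on I2.r1 (WB@7)) EX@8 MEM@9 WB@10
I4 ld r1 <- r5: IF@5 ID@8 stall=0 (-) EX@9 MEM@10 WB@11
I5 ld r1 <- r5: IF@8 ID@9 stall=0 (-) EX@10 MEM@11 WB@12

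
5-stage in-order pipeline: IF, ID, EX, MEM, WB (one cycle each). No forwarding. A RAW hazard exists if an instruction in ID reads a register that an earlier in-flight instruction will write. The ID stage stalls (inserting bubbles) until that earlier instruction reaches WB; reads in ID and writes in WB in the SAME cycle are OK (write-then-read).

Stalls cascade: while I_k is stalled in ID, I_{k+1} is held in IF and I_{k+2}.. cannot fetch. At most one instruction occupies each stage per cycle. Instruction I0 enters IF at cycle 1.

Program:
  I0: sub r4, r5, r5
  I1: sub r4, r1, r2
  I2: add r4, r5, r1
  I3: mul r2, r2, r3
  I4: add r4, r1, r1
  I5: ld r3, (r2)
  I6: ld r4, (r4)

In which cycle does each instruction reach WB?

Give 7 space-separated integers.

I0 sub r4 <- r5,r5: IF@1 ID@2 stall=0 (-) EX@3 MEM@4 WB@5
I1 sub r4 <- r1,r2: IF@2 ID@3 stall=0 (-) EX@4 MEM@5 WB@6
I2 add r4 <- r5,r1: IF@3 ID@4 stall=0 (-) EX@5 MEM@6 WB@7
I3 mul r2 <- r2,r3: IF@4 ID@5 stall=0 (-) EX@6 MEM@7 WB@8
I4 add r4 <- r1,r1: IF@5 ID@6 stall=0 (-) EX@7 MEM@8 WB@9
I5 ld r3 <- r2: IF@6 ID@7 stall=1 (RAW on I3.r2 (WB@8)) EX@9 MEM@10 WB@11
I6 ld r4 <- r4: IF@7 ID@9 stall=0 (-) EX@10 MEM@11 WB@12

Answer: 5 6 7 8 9 11 12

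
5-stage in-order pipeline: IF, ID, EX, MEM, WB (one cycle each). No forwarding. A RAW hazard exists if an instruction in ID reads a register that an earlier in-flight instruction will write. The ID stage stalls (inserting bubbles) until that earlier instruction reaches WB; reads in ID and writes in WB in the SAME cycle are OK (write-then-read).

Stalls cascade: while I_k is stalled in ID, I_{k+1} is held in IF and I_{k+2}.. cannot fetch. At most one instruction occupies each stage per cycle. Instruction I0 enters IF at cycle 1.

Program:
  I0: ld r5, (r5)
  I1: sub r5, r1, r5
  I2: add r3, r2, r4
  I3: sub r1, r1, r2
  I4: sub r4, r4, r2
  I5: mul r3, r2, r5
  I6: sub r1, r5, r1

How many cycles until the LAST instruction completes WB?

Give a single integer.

Answer: 13

Derivation:
I0 ld r5 <- r5: IF@1 ID@2 stall=0 (-) EX@3 MEM@4 WB@5
I1 sub r5 <- r1,r5: IF@2 ID@3 stall=2 (RAW on I0.r5 (WB@5)) EX@6 MEM@7 WB@8
I2 add r3 <- r2,r4: IF@3 ID@6 stall=0 (-) EX@7 MEM@8 WB@9
I3 sub r1 <- r1,r2: IF@6 ID@7 stall=0 (-) EX@8 MEM@9 WB@10
I4 sub r4 <- r4,r2: IF@7 ID@8 stall=0 (-) EX@9 MEM@10 WB@11
I5 mul r3 <- r2,r5: IF@8 ID@9 stall=0 (-) EX@10 MEM@11 WB@12
I6 sub r1 <- r5,r1: IF@9 ID@10 stall=0 (-) EX@11 MEM@12 WB@13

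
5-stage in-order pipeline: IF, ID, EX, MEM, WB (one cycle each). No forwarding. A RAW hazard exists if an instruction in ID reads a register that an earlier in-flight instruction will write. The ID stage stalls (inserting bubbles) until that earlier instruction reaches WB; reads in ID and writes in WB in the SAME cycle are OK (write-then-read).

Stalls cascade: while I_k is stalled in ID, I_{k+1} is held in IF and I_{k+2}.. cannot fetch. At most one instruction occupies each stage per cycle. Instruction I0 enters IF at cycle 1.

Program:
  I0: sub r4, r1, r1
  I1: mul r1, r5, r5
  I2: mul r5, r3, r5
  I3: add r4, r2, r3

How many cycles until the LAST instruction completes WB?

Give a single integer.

I0 sub r4 <- r1,r1: IF@1 ID@2 stall=0 (-) EX@3 MEM@4 WB@5
I1 mul r1 <- r5,r5: IF@2 ID@3 stall=0 (-) EX@4 MEM@5 WB@6
I2 mul r5 <- r3,r5: IF@3 ID@4 stall=0 (-) EX@5 MEM@6 WB@7
I3 add r4 <- r2,r3: IF@4 ID@5 stall=0 (-) EX@6 MEM@7 WB@8

Answer: 8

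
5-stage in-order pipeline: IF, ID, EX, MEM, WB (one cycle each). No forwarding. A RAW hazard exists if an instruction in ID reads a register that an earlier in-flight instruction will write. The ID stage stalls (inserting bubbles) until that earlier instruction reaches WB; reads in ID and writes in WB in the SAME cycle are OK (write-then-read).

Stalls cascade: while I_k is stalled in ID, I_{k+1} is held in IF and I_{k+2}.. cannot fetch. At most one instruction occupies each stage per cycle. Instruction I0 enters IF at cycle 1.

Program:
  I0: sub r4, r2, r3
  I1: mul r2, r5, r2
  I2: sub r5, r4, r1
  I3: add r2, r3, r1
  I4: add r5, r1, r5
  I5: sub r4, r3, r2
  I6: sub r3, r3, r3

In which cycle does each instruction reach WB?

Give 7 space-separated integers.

Answer: 5 6 8 9 11 12 13

Derivation:
I0 sub r4 <- r2,r3: IF@1 ID@2 stall=0 (-) EX@3 MEM@4 WB@5
I1 mul r2 <- r5,r2: IF@2 ID@3 stall=0 (-) EX@4 MEM@5 WB@6
I2 sub r5 <- r4,r1: IF@3 ID@4 stall=1 (RAW on I0.r4 (WB@5)) EX@6 MEM@7 WB@8
I3 add r2 <- r3,r1: IF@4 ID@6 stall=0 (-) EX@7 MEM@8 WB@9
I4 add r5 <- r1,r5: IF@6 ID@7 stall=1 (RAW on I2.r5 (WB@8)) EX@9 MEM@10 WB@11
I5 sub r4 <- r3,r2: IF@7 ID@9 stall=0 (-) EX@10 MEM@11 WB@12
I6 sub r3 <- r3,r3: IF@9 ID@10 stall=0 (-) EX@11 MEM@12 WB@13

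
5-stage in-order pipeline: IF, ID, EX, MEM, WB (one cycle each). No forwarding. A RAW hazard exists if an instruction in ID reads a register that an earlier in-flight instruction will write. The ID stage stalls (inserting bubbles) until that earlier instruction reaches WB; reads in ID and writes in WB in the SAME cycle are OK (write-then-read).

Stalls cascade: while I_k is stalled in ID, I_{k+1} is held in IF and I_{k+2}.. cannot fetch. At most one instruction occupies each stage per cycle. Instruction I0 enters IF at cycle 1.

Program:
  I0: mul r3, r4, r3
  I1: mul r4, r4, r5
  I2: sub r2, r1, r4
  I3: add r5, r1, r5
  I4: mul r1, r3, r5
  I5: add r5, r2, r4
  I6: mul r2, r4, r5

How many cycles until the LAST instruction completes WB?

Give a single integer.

I0 mul r3 <- r4,r3: IF@1 ID@2 stall=0 (-) EX@3 MEM@4 WB@5
I1 mul r4 <- r4,r5: IF@2 ID@3 stall=0 (-) EX@4 MEM@5 WB@6
I2 sub r2 <- r1,r4: IF@3 ID@4 stall=2 (RAW on I1.r4 (WB@6)) EX@7 MEM@8 WB@9
I3 add r5 <- r1,r5: IF@4 ID@7 stall=0 (-) EX@8 MEM@9 WB@10
I4 mul r1 <- r3,r5: IF@7 ID@8 stall=2 (RAW on I3.r5 (WB@10)) EX@11 MEM@12 WB@13
I5 add r5 <- r2,r4: IF@8 ID@11 stall=0 (-) EX@12 MEM@13 WB@14
I6 mul r2 <- r4,r5: IF@11 ID@12 stall=2 (RAW on I5.r5 (WB@14)) EX@15 MEM@16 WB@17

Answer: 17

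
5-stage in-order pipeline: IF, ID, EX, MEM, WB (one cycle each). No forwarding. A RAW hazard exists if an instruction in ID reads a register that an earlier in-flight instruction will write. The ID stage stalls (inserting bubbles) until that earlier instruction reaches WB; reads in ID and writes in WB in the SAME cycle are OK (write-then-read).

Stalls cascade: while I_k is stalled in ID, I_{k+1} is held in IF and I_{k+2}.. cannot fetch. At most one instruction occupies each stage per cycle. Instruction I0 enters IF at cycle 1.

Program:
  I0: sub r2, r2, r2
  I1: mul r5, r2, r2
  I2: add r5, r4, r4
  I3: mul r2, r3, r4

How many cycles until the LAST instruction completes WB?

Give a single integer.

Answer: 10

Derivation:
I0 sub r2 <- r2,r2: IF@1 ID@2 stall=0 (-) EX@3 MEM@4 WB@5
I1 mul r5 <- r2,r2: IF@2 ID@3 stall=2 (RAW on I0.r2 (WB@5)) EX@6 MEM@7 WB@8
I2 add r5 <- r4,r4: IF@3 ID@6 stall=0 (-) EX@7 MEM@8 WB@9
I3 mul r2 <- r3,r4: IF@6 ID@7 stall=0 (-) EX@8 MEM@9 WB@10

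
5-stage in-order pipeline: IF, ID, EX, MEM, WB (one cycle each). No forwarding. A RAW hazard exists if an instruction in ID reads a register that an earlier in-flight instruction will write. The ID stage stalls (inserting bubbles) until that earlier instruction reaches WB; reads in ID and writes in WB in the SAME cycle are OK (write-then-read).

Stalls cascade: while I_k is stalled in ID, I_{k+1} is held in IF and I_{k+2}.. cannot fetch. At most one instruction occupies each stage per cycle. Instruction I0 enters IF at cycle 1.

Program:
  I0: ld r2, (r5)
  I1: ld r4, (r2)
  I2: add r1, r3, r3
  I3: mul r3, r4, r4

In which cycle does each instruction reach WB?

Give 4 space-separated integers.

Answer: 5 8 9 11

Derivation:
I0 ld r2 <- r5: IF@1 ID@2 stall=0 (-) EX@3 MEM@4 WB@5
I1 ld r4 <- r2: IF@2 ID@3 stall=2 (RAW on I0.r2 (WB@5)) EX@6 MEM@7 WB@8
I2 add r1 <- r3,r3: IF@3 ID@6 stall=0 (-) EX@7 MEM@8 WB@9
I3 mul r3 <- r4,r4: IF@6 ID@7 stall=1 (RAW on I1.r4 (WB@8)) EX@9 MEM@10 WB@11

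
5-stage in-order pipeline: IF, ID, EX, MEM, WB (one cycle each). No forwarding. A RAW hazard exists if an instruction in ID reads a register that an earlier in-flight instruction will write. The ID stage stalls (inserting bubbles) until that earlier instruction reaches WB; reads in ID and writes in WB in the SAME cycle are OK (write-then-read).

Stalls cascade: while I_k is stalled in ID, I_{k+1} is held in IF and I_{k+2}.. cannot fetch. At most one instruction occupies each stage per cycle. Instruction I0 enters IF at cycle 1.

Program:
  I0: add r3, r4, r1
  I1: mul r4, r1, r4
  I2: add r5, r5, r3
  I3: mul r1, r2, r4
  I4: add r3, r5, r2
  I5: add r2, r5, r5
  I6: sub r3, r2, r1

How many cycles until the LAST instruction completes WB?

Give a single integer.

Answer: 15

Derivation:
I0 add r3 <- r4,r1: IF@1 ID@2 stall=0 (-) EX@3 MEM@4 WB@5
I1 mul r4 <- r1,r4: IF@2 ID@3 stall=0 (-) EX@4 MEM@5 WB@6
I2 add r5 <- r5,r3: IF@3 ID@4 stall=1 (RAW on I0.r3 (WB@5)) EX@6 MEM@7 WB@8
I3 mul r1 <- r2,r4: IF@4 ID@6 stall=0 (-) EX@7 MEM@8 WB@9
I4 add r3 <- r5,r2: IF@6 ID@7 stall=1 (RAW on I2.r5 (WB@8)) EX@9 MEM@10 WB@11
I5 add r2 <- r5,r5: IF@7 ID@9 stall=0 (-) EX@10 MEM@11 WB@12
I6 sub r3 <- r2,r1: IF@9 ID@10 stall=2 (RAW on I5.r2 (WB@12)) EX@13 MEM@14 WB@15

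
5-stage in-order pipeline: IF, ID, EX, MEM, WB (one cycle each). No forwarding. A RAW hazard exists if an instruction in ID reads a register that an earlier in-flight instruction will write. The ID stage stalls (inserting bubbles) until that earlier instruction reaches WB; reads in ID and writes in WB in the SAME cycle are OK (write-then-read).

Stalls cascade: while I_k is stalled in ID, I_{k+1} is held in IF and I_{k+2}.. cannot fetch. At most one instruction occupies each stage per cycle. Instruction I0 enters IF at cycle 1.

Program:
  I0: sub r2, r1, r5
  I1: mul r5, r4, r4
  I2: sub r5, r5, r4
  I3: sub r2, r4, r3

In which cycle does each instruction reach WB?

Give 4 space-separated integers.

Answer: 5 6 9 10

Derivation:
I0 sub r2 <- r1,r5: IF@1 ID@2 stall=0 (-) EX@3 MEM@4 WB@5
I1 mul r5 <- r4,r4: IF@2 ID@3 stall=0 (-) EX@4 MEM@5 WB@6
I2 sub r5 <- r5,r4: IF@3 ID@4 stall=2 (RAW on I1.r5 (WB@6)) EX@7 MEM@8 WB@9
I3 sub r2 <- r4,r3: IF@4 ID@7 stall=0 (-) EX@8 MEM@9 WB@10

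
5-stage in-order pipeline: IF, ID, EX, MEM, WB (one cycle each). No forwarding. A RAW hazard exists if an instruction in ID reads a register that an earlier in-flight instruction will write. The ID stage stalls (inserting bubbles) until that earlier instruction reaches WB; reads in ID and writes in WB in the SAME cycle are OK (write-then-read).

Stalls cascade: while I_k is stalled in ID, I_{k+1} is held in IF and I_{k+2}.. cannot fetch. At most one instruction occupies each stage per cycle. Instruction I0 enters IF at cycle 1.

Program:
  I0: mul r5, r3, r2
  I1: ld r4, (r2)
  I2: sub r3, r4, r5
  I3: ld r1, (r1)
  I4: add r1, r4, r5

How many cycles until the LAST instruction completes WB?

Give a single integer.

I0 mul r5 <- r3,r2: IF@1 ID@2 stall=0 (-) EX@3 MEM@4 WB@5
I1 ld r4 <- r2: IF@2 ID@3 stall=0 (-) EX@4 MEM@5 WB@6
I2 sub r3 <- r4,r5: IF@3 ID@4 stall=2 (RAW on I1.r4 (WB@6)) EX@7 MEM@8 WB@9
I3 ld r1 <- r1: IF@4 ID@7 stall=0 (-) EX@8 MEM@9 WB@10
I4 add r1 <- r4,r5: IF@7 ID@8 stall=0 (-) EX@9 MEM@10 WB@11

Answer: 11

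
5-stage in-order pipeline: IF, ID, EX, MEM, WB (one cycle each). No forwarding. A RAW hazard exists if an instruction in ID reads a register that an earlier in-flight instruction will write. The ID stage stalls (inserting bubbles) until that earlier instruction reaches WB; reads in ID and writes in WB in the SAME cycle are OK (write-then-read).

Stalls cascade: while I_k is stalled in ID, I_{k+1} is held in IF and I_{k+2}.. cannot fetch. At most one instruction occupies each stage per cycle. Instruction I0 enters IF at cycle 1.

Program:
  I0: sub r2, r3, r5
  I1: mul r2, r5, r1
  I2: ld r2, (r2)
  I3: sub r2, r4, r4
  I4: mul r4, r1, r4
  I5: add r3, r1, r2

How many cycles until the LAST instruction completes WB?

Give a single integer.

I0 sub r2 <- r3,r5: IF@1 ID@2 stall=0 (-) EX@3 MEM@4 WB@5
I1 mul r2 <- r5,r1: IF@2 ID@3 stall=0 (-) EX@4 MEM@5 WB@6
I2 ld r2 <- r2: IF@3 ID@4 stall=2 (RAW on I1.r2 (WB@6)) EX@7 MEM@8 WB@9
I3 sub r2 <- r4,r4: IF@4 ID@7 stall=0 (-) EX@8 MEM@9 WB@10
I4 mul r4 <- r1,r4: IF@7 ID@8 stall=0 (-) EX@9 MEM@10 WB@11
I5 add r3 <- r1,r2: IF@8 ID@9 stall=1 (RAW on I3.r2 (WB@10)) EX@11 MEM@12 WB@13

Answer: 13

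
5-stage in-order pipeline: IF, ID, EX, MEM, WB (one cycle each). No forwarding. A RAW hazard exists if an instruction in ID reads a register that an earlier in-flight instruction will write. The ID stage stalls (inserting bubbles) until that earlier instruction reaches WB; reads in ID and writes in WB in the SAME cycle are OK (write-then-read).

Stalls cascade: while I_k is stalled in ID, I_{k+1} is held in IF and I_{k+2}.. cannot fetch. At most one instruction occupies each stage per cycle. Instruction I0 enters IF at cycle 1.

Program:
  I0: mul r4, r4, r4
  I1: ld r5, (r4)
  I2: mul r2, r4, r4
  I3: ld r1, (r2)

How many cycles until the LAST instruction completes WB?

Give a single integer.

I0 mul r4 <- r4,r4: IF@1 ID@2 stall=0 (-) EX@3 MEM@4 WB@5
I1 ld r5 <- r4: IF@2 ID@3 stall=2 (RAW on I0.r4 (WB@5)) EX@6 MEM@7 WB@8
I2 mul r2 <- r4,r4: IF@3 ID@6 stall=0 (-) EX@7 MEM@8 WB@9
I3 ld r1 <- r2: IF@6 ID@7 stall=2 (RAW on I2.r2 (WB@9)) EX@10 MEM@11 WB@12

Answer: 12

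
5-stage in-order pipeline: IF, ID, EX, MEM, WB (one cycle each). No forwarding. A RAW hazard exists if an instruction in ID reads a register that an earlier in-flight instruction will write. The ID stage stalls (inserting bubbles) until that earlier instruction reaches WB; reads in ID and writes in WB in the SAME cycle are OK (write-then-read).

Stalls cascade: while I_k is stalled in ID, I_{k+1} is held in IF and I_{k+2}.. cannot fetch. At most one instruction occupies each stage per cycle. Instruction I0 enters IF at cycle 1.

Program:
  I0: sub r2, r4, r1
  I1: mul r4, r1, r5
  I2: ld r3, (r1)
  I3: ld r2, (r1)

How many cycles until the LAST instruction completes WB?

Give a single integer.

Answer: 8

Derivation:
I0 sub r2 <- r4,r1: IF@1 ID@2 stall=0 (-) EX@3 MEM@4 WB@5
I1 mul r4 <- r1,r5: IF@2 ID@3 stall=0 (-) EX@4 MEM@5 WB@6
I2 ld r3 <- r1: IF@3 ID@4 stall=0 (-) EX@5 MEM@6 WB@7
I3 ld r2 <- r1: IF@4 ID@5 stall=0 (-) EX@6 MEM@7 WB@8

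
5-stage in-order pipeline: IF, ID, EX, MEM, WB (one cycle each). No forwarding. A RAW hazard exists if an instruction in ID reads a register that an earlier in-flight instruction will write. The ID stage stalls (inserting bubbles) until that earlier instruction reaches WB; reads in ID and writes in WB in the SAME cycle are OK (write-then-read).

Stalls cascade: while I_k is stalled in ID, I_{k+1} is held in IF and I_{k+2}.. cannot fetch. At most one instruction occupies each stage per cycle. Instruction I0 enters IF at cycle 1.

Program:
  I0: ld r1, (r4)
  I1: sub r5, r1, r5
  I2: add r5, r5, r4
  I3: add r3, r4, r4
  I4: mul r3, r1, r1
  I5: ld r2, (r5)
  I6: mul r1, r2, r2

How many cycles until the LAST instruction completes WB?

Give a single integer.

Answer: 17

Derivation:
I0 ld r1 <- r4: IF@1 ID@2 stall=0 (-) EX@3 MEM@4 WB@5
I1 sub r5 <- r1,r5: IF@2 ID@3 stall=2 (RAW on I0.r1 (WB@5)) EX@6 MEM@7 WB@8
I2 add r5 <- r5,r4: IF@3 ID@6 stall=2 (RAW on I1.r5 (WB@8)) EX@9 MEM@10 WB@11
I3 add r3 <- r4,r4: IF@6 ID@9 stall=0 (-) EX@10 MEM@11 WB@12
I4 mul r3 <- r1,r1: IF@9 ID@10 stall=0 (-) EX@11 MEM@12 WB@13
I5 ld r2 <- r5: IF@10 ID@11 stall=0 (-) EX@12 MEM@13 WB@14
I6 mul r1 <- r2,r2: IF@11 ID@12 stall=2 (RAW on I5.r2 (WB@14)) EX@15 MEM@16 WB@17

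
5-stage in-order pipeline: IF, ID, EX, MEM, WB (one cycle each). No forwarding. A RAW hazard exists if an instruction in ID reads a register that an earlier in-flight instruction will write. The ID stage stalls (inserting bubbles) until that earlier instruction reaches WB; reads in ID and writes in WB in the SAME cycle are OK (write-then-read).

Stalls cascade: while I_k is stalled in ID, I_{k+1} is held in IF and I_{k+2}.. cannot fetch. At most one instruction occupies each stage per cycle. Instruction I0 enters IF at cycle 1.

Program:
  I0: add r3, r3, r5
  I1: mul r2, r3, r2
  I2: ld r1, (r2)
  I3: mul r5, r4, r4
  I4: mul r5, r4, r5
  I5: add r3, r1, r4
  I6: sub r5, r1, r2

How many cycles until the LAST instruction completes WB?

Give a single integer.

Answer: 17

Derivation:
I0 add r3 <- r3,r5: IF@1 ID@2 stall=0 (-) EX@3 MEM@4 WB@5
I1 mul r2 <- r3,r2: IF@2 ID@3 stall=2 (RAW on I0.r3 (WB@5)) EX@6 MEM@7 WB@8
I2 ld r1 <- r2: IF@3 ID@6 stall=2 (RAW on I1.r2 (WB@8)) EX@9 MEM@10 WB@11
I3 mul r5 <- r4,r4: IF@6 ID@9 stall=0 (-) EX@10 MEM@11 WB@12
I4 mul r5 <- r4,r5: IF@9 ID@10 stall=2 (RAW on I3.r5 (WB@12)) EX@13 MEM@14 WB@15
I5 add r3 <- r1,r4: IF@10 ID@13 stall=0 (-) EX@14 MEM@15 WB@16
I6 sub r5 <- r1,r2: IF@13 ID@14 stall=0 (-) EX@15 MEM@16 WB@17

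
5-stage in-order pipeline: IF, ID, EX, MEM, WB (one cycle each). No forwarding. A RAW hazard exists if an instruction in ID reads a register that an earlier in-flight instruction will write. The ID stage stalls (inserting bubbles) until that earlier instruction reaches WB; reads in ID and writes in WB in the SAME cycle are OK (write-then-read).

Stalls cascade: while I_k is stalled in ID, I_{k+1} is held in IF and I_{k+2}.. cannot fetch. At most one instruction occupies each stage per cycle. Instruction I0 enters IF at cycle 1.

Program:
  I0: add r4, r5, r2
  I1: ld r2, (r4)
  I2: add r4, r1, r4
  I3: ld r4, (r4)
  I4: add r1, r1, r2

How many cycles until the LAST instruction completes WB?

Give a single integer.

Answer: 13

Derivation:
I0 add r4 <- r5,r2: IF@1 ID@2 stall=0 (-) EX@3 MEM@4 WB@5
I1 ld r2 <- r4: IF@2 ID@3 stall=2 (RAW on I0.r4 (WB@5)) EX@6 MEM@7 WB@8
I2 add r4 <- r1,r4: IF@3 ID@6 stall=0 (-) EX@7 MEM@8 WB@9
I3 ld r4 <- r4: IF@6 ID@7 stall=2 (RAW on I2.r4 (WB@9)) EX@10 MEM@11 WB@12
I4 add r1 <- r1,r2: IF@7 ID@10 stall=0 (-) EX@11 MEM@12 WB@13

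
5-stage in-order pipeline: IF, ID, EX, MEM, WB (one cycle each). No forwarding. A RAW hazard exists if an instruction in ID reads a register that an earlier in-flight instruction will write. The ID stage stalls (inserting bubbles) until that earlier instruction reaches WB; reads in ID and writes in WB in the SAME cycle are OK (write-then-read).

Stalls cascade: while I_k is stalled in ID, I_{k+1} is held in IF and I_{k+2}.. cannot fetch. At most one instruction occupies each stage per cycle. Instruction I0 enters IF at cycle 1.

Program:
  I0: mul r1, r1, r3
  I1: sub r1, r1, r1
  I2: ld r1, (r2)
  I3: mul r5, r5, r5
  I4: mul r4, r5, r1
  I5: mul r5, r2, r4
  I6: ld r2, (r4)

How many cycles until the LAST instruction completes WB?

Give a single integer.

I0 mul r1 <- r1,r3: IF@1 ID@2 stall=0 (-) EX@3 MEM@4 WB@5
I1 sub r1 <- r1,r1: IF@2 ID@3 stall=2 (RAW on I0.r1 (WB@5)) EX@6 MEM@7 WB@8
I2 ld r1 <- r2: IF@3 ID@6 stall=0 (-) EX@7 MEM@8 WB@9
I3 mul r5 <- r5,r5: IF@6 ID@7 stall=0 (-) EX@8 MEM@9 WB@10
I4 mul r4 <- r5,r1: IF@7 ID@8 stall=2 (RAW on I3.r5 (WB@10)) EX@11 MEM@12 WB@13
I5 mul r5 <- r2,r4: IF@8 ID@11 stall=2 (RAW on I4.r4 (WB@13)) EX@14 MEM@15 WB@16
I6 ld r2 <- r4: IF@11 ID@14 stall=0 (-) EX@15 MEM@16 WB@17

Answer: 17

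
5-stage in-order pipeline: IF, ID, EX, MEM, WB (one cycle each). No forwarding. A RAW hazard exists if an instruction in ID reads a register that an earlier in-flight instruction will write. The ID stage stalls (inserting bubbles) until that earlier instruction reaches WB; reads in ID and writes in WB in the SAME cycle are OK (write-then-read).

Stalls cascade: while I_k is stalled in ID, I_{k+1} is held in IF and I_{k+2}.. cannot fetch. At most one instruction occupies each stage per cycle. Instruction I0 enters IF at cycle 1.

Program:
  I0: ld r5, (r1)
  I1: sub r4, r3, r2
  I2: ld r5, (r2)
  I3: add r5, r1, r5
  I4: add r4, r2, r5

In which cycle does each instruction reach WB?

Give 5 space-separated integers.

I0 ld r5 <- r1: IF@1 ID@2 stall=0 (-) EX@3 MEM@4 WB@5
I1 sub r4 <- r3,r2: IF@2 ID@3 stall=0 (-) EX@4 MEM@5 WB@6
I2 ld r5 <- r2: IF@3 ID@4 stall=0 (-) EX@5 MEM@6 WB@7
I3 add r5 <- r1,r5: IF@4 ID@5 stall=2 (RAW on I2.r5 (WB@7)) EX@8 MEM@9 WB@10
I4 add r4 <- r2,r5: IF@5 ID@8 stall=2 (RAW on I3.r5 (WB@10)) EX@11 MEM@12 WB@13

Answer: 5 6 7 10 13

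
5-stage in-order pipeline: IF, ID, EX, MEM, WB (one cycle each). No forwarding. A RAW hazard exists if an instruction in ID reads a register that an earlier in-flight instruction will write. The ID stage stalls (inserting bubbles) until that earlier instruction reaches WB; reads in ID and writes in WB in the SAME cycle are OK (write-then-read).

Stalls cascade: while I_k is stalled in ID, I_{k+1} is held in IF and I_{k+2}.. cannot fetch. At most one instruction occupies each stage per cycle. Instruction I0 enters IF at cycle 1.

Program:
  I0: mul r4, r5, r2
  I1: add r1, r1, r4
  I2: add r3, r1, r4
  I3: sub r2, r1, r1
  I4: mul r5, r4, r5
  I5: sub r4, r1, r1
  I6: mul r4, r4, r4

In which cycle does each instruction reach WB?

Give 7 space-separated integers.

Answer: 5 8 11 12 13 14 17

Derivation:
I0 mul r4 <- r5,r2: IF@1 ID@2 stall=0 (-) EX@3 MEM@4 WB@5
I1 add r1 <- r1,r4: IF@2 ID@3 stall=2 (RAW on I0.r4 (WB@5)) EX@6 MEM@7 WB@8
I2 add r3 <- r1,r4: IF@3 ID@6 stall=2 (RAW on I1.r1 (WB@8)) EX@9 MEM@10 WB@11
I3 sub r2 <- r1,r1: IF@6 ID@9 stall=0 (-) EX@10 MEM@11 WB@12
I4 mul r5 <- r4,r5: IF@9 ID@10 stall=0 (-) EX@11 MEM@12 WB@13
I5 sub r4 <- r1,r1: IF@10 ID@11 stall=0 (-) EX@12 MEM@13 WB@14
I6 mul r4 <- r4,r4: IF@11 ID@12 stall=2 (RAW on I5.r4 (WB@14)) EX@15 MEM@16 WB@17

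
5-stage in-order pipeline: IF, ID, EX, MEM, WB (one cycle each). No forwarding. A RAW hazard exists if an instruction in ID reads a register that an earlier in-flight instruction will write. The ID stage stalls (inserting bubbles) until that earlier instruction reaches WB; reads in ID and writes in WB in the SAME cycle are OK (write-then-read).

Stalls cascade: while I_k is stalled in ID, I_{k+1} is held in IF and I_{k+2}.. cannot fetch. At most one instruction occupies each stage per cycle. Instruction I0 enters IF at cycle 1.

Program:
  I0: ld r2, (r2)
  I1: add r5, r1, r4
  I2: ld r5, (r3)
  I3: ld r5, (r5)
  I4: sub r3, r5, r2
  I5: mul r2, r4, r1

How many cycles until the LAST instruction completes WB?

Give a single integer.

Answer: 14

Derivation:
I0 ld r2 <- r2: IF@1 ID@2 stall=0 (-) EX@3 MEM@4 WB@5
I1 add r5 <- r1,r4: IF@2 ID@3 stall=0 (-) EX@4 MEM@5 WB@6
I2 ld r5 <- r3: IF@3 ID@4 stall=0 (-) EX@5 MEM@6 WB@7
I3 ld r5 <- r5: IF@4 ID@5 stall=2 (RAW on I2.r5 (WB@7)) EX@8 MEM@9 WB@10
I4 sub r3 <- r5,r2: IF@5 ID@8 stall=2 (RAW on I3.r5 (WB@10)) EX@11 MEM@12 WB@13
I5 mul r2 <- r4,r1: IF@8 ID@11 stall=0 (-) EX@12 MEM@13 WB@14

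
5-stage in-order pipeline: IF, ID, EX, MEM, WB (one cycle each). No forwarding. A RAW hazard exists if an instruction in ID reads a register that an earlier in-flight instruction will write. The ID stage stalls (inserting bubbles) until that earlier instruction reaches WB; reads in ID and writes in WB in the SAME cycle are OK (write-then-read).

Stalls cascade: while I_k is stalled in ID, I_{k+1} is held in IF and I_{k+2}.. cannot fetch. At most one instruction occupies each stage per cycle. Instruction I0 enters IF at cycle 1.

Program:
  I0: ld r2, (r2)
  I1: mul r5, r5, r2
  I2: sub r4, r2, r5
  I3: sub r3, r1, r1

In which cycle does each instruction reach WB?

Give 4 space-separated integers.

Answer: 5 8 11 12

Derivation:
I0 ld r2 <- r2: IF@1 ID@2 stall=0 (-) EX@3 MEM@4 WB@5
I1 mul r5 <- r5,r2: IF@2 ID@3 stall=2 (RAW on I0.r2 (WB@5)) EX@6 MEM@7 WB@8
I2 sub r4 <- r2,r5: IF@3 ID@6 stall=2 (RAW on I1.r5 (WB@8)) EX@9 MEM@10 WB@11
I3 sub r3 <- r1,r1: IF@6 ID@9 stall=0 (-) EX@10 MEM@11 WB@12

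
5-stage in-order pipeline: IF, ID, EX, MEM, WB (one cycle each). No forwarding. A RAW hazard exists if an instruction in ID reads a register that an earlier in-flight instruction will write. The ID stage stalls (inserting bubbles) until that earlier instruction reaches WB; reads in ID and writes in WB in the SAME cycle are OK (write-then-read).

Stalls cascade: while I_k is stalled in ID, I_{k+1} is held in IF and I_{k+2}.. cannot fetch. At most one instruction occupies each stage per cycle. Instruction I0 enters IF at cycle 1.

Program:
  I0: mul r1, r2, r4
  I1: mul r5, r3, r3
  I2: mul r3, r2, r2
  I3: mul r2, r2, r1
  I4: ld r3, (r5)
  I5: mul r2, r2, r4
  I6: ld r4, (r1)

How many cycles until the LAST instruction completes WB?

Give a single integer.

Answer: 12

Derivation:
I0 mul r1 <- r2,r4: IF@1 ID@2 stall=0 (-) EX@3 MEM@4 WB@5
I1 mul r5 <- r3,r3: IF@2 ID@3 stall=0 (-) EX@4 MEM@5 WB@6
I2 mul r3 <- r2,r2: IF@3 ID@4 stall=0 (-) EX@5 MEM@6 WB@7
I3 mul r2 <- r2,r1: IF@4 ID@5 stall=0 (-) EX@6 MEM@7 WB@8
I4 ld r3 <- r5: IF@5 ID@6 stall=0 (-) EX@7 MEM@8 WB@9
I5 mul r2 <- r2,r4: IF@6 ID@7 stall=1 (RAW on I3.r2 (WB@8)) EX@9 MEM@10 WB@11
I6 ld r4 <- r1: IF@7 ID@9 stall=0 (-) EX@10 MEM@11 WB@12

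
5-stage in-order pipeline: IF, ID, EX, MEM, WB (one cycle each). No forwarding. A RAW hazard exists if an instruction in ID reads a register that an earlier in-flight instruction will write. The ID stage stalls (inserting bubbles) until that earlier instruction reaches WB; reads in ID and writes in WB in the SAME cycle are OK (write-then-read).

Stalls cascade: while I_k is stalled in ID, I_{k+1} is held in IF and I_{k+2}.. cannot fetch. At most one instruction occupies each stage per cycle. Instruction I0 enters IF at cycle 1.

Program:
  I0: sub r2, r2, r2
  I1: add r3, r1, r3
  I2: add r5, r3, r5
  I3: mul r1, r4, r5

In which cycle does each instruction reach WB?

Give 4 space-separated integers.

Answer: 5 6 9 12

Derivation:
I0 sub r2 <- r2,r2: IF@1 ID@2 stall=0 (-) EX@3 MEM@4 WB@5
I1 add r3 <- r1,r3: IF@2 ID@3 stall=0 (-) EX@4 MEM@5 WB@6
I2 add r5 <- r3,r5: IF@3 ID@4 stall=2 (RAW on I1.r3 (WB@6)) EX@7 MEM@8 WB@9
I3 mul r1 <- r4,r5: IF@4 ID@7 stall=2 (RAW on I2.r5 (WB@9)) EX@10 MEM@11 WB@12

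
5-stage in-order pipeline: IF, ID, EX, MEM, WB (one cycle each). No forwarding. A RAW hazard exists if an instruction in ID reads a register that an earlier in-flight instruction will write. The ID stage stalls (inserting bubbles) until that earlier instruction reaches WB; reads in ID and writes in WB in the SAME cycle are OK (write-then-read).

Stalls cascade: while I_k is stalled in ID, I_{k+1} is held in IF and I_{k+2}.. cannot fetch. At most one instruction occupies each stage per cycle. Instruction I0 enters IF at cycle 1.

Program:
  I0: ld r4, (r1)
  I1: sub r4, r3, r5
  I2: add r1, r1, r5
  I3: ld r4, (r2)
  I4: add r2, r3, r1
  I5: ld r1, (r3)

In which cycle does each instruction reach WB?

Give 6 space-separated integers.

Answer: 5 6 7 8 10 11

Derivation:
I0 ld r4 <- r1: IF@1 ID@2 stall=0 (-) EX@3 MEM@4 WB@5
I1 sub r4 <- r3,r5: IF@2 ID@3 stall=0 (-) EX@4 MEM@5 WB@6
I2 add r1 <- r1,r5: IF@3 ID@4 stall=0 (-) EX@5 MEM@6 WB@7
I3 ld r4 <- r2: IF@4 ID@5 stall=0 (-) EX@6 MEM@7 WB@8
I4 add r2 <- r3,r1: IF@5 ID@6 stall=1 (RAW on I2.r1 (WB@7)) EX@8 MEM@9 WB@10
I5 ld r1 <- r3: IF@6 ID@8 stall=0 (-) EX@9 MEM@10 WB@11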